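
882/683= 1 + 199/683 = 1.29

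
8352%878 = 450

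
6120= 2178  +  3942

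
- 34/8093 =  - 1+8059/8093 = - 0.00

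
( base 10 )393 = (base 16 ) 189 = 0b110001001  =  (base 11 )328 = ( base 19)11d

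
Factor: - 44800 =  - 2^8*5^2*7^1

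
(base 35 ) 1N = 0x3A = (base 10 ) 58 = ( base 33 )1P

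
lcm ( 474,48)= 3792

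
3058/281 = 10 + 248/281 = 10.88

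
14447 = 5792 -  - 8655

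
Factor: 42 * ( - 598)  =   - 2^2*3^1*7^1*13^1*23^1= - 25116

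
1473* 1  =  1473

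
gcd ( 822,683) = 1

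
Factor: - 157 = - 157^1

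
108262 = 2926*37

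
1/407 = 1/407 = 0.00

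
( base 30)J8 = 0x242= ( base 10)578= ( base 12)402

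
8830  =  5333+3497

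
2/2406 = 1/1203 = 0.00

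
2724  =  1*2724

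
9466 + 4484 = 13950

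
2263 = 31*73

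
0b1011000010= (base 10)706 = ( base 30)NG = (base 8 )1302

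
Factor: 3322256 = 2^4*7^1*29663^1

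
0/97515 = 0  =  0.00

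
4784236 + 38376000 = 43160236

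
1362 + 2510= 3872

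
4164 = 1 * 4164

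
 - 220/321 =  - 220/321  =  - 0.69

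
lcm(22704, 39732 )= 158928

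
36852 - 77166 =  - 40314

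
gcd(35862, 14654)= 2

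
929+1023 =1952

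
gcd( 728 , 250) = 2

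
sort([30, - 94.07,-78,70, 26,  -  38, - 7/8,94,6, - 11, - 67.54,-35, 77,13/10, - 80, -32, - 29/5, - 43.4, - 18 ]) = [ - 94.07, - 80, - 78, - 67.54, - 43.4 , - 38, - 35, - 32, - 18, - 11,  -  29/5, - 7/8, 13/10,  6, 26,30,  70, 77, 94] 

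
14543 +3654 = 18197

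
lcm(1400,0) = 0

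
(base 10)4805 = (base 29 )5kk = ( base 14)1a73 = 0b1001011000101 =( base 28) 63H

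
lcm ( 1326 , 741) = 25194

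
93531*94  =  8791914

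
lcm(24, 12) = 24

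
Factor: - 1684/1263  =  -4/3 = - 2^2*3^(-1 ) 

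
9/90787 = 9/90787 = 0.00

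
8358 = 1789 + 6569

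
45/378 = 5/42 = 0.12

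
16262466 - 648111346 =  - 631848880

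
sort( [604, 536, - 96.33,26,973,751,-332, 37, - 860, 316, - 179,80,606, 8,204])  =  [ - 860, - 332 , - 179, - 96.33, 8, 26, 37, 80, 204, 316  ,  536,604, 606,751, 973]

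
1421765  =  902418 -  - 519347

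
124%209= 124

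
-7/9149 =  - 1/1307  =  -0.00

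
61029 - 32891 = 28138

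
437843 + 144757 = 582600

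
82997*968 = 80341096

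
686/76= 9 + 1/38 = 9.03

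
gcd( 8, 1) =1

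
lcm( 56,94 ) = 2632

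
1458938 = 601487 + 857451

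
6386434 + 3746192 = 10132626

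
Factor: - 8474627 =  - 7^1*19^1 * 63719^1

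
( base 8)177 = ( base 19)6d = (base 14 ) 91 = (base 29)4B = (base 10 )127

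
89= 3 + 86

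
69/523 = 69/523 =0.13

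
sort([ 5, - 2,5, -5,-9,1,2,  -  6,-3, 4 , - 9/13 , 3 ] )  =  [ - 9,- 6, - 5,-3,-2,-9/13,1,  2,3, 4,5,5]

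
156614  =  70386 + 86228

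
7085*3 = 21255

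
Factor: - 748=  - 2^2*11^1*17^1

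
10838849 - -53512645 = 64351494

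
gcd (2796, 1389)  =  3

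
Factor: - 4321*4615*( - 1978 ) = 2^1 * 5^1*13^1*23^1*29^1 * 43^1*71^1*149^1 = 39444118870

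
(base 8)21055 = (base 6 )104301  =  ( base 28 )B4D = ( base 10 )8749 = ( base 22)i1f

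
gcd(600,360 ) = 120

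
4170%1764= 642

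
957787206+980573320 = 1938360526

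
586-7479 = -6893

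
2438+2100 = 4538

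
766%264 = 238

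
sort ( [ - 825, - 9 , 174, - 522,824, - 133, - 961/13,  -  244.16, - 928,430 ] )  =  [-928, - 825,- 522, - 244.16, - 133, - 961/13, - 9, 174,430,824] 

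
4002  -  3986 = 16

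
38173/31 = 1231 + 12/31 = 1231.39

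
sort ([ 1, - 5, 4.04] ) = [-5 , 1,4.04 ] 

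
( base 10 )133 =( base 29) 4H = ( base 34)3v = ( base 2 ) 10000101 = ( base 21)67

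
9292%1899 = 1696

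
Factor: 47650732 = 2^2 *11912683^1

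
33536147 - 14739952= 18796195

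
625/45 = 13 + 8/9 = 13.89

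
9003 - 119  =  8884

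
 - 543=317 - 860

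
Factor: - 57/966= -2^( - 1 )*7^(-1)*19^1*23^( - 1) = -  19/322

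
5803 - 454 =5349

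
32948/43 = 32948/43 = 766.23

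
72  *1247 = 89784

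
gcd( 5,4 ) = 1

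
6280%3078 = 124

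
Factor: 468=2^2* 3^2*13^1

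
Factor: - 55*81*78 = - 347490 = -  2^1 * 3^5*5^1 * 11^1*13^1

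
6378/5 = 6378/5 = 1275.60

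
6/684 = 1/114= 0.01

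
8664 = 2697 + 5967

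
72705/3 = 24235 = 24235.00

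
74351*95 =7063345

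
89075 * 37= 3295775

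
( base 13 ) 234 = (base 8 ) 575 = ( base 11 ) 317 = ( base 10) 381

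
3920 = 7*560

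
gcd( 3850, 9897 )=1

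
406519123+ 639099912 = 1045619035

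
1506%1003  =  503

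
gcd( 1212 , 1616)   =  404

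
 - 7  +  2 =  - 5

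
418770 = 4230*99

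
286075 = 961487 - 675412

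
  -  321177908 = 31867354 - 353045262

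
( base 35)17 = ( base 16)2a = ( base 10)42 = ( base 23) 1j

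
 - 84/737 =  - 84/737 = -0.11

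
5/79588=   5/79588 = 0.00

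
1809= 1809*1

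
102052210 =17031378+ 85020832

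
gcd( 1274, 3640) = 182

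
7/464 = 7/464 = 0.02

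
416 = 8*52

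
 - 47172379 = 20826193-67998572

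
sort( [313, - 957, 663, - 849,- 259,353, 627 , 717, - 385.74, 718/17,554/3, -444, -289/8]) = [ - 957,  -  849, - 444, - 385.74,-259, - 289/8, 718/17, 554/3, 313, 353,627,  663, 717]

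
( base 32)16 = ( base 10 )38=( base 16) 26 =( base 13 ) 2C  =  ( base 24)1e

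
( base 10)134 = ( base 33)42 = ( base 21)68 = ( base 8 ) 206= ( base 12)B2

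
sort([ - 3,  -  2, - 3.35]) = [ - 3.35, - 3,-2] 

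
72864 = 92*792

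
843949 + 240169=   1084118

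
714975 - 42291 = 672684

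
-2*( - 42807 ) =85614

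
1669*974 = 1625606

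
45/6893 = 45/6893  =  0.01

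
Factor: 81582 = 2^1 * 3^1*13597^1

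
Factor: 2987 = 29^1 * 103^1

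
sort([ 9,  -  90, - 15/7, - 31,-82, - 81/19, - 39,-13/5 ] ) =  [- 90, - 82, - 39, - 31, - 81/19,  -  13/5,  -  15/7,9] 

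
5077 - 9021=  - 3944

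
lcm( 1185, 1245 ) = 98355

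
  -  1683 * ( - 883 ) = 1486089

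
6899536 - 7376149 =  -476613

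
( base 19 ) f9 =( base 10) 294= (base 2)100100110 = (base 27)AO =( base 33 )8u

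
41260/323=41260/323 = 127.74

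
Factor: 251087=251087^1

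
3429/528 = 1143/176=6.49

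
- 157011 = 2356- 159367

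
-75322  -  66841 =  -142163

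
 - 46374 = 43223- 89597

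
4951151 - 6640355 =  - 1689204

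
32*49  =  1568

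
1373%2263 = 1373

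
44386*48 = 2130528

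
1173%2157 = 1173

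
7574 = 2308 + 5266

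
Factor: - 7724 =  - 2^2 * 1931^1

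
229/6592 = 229/6592 =0.03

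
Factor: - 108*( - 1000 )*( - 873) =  - 94284000  =  - 2^5*3^5 *5^3*97^1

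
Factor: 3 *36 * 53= 5724 = 2^2*3^3*53^1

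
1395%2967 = 1395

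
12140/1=12140 = 12140.00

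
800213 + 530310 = 1330523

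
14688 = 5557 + 9131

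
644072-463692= 180380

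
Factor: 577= 577^1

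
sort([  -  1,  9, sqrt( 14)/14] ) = [-1,sqrt(14)/14,9]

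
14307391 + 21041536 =35348927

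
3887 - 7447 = -3560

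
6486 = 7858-1372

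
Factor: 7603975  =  5^2*103^1*2953^1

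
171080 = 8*21385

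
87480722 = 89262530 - 1781808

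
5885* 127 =747395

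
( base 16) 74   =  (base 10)116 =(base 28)44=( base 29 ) 40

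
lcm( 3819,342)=22914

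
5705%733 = 574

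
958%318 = 4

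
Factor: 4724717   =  41^1*115237^1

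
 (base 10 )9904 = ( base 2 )10011010110000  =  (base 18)1ca4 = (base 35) 82Y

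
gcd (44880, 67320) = 22440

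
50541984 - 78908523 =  - 28366539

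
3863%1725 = 413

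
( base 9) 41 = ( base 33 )14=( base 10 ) 37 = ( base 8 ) 45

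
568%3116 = 568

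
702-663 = 39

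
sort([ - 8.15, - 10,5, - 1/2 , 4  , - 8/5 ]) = [- 10, - 8.15,  -  8/5, - 1/2,4, 5]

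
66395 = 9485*7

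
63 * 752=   47376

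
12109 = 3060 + 9049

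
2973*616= 1831368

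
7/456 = 7/456 =0.02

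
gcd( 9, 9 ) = 9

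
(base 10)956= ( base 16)3bc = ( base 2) 1110111100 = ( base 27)18B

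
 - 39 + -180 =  - 219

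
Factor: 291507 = 3^1*97169^1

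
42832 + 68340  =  111172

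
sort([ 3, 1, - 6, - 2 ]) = [-6, - 2 , 1, 3]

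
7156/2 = 3578 = 3578.00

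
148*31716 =4693968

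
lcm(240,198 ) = 7920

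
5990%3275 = 2715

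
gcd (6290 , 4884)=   74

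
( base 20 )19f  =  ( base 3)211001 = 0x253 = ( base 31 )j6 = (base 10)595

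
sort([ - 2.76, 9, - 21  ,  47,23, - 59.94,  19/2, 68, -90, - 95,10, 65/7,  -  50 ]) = [ - 95, - 90  ,  -  59.94, - 50, - 21, - 2.76,9, 65/7, 19/2,10, 23,47,68]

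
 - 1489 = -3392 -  - 1903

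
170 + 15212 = 15382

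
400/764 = 100/191 = 0.52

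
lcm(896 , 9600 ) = 67200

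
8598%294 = 72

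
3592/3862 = 1796/1931 = 0.93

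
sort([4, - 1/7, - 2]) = [ - 2, - 1/7,4 ]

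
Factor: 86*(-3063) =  - 2^1*3^1*43^1*1021^1 = - 263418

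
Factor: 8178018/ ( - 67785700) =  - 4089009/33892850 = - 2^(  -  1 ) * 3^1*5^( - 2 )*19^1*23^1*3119^1*677857^( - 1)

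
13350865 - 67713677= - 54362812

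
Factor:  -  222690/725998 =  - 3^1*5^1*7^( - 1 )*571^1*3989^( - 1)=- 8565/27923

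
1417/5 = 283 + 2/5 = 283.40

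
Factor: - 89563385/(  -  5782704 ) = 2^(  -  4) *3^( - 1)*5^1 * 151^1*313^1*379^1*120473^( - 1)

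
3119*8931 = 27855789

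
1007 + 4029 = 5036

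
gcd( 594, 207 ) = 9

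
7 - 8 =  -  1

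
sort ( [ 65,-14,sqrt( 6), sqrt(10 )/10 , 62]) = [ - 14, sqrt ( 10)/10, sqrt( 6 ), 62,65 ]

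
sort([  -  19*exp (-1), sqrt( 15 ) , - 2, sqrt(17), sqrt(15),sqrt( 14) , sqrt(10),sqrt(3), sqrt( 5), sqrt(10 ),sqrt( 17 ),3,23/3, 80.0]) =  [  -  19*exp(-1),-2 , sqrt( 3) , sqrt(5) , 3  ,  sqrt(10) , sqrt ( 10), sqrt(14), sqrt(15) , sqrt(15), sqrt(17), sqrt(17),23/3,  80.0 ]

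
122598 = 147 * 834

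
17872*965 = 17246480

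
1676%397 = 88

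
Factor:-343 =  - 7^3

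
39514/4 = 9878 +1/2 = 9878.50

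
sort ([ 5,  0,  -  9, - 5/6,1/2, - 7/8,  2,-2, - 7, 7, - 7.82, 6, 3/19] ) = [ - 9, - 7.82, - 7,  -  2, - 7/8,-5/6 , 0, 3/19, 1/2,2,5, 6, 7] 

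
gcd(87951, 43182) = 3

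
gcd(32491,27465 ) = 1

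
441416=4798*92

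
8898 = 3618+5280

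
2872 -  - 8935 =11807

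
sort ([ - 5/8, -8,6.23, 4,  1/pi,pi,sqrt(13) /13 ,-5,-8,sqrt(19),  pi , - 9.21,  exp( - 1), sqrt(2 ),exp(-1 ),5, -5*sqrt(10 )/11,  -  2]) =[ - 9.21,- 8, - 8,  -  5, - 2, -5*sqrt( 10 )/11,-5/8,sqrt(13)/13,1/pi, exp( - 1), exp( - 1 ), sqrt( 2 ), pi,pi,4,sqrt(19 ),5,  6.23]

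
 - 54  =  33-87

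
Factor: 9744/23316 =2^2*7^1 * 67^( -1) = 28/67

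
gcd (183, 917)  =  1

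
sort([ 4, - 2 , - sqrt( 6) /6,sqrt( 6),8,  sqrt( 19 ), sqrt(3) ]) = [ - 2,-sqrt (6 ) /6, sqrt(3 ), sqrt(6 ) , 4, sqrt (19), 8 ]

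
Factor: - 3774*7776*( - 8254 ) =242227034496=2^7*3^6*17^1*37^1*4127^1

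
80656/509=80656/509 = 158.46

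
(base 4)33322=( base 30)13s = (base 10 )1018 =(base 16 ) 3fa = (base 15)47D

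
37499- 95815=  - 58316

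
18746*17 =318682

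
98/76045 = 98/76045  =  0.00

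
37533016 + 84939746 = 122472762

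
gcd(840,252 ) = 84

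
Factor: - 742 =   -  2^1 * 7^1  *53^1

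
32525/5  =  6505 = 6505.00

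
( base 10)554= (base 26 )L8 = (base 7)1421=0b1000101010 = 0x22a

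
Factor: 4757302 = 2^1 * 11^1 * 101^1*2141^1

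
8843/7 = 1263 + 2/7 = 1263.29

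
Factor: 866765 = 5^1*229^1*757^1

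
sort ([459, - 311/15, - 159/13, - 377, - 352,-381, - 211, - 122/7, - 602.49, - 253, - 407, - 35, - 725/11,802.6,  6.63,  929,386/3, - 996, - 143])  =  [ - 996, - 602.49, - 407, - 381,-377,  -  352, - 253, - 211,  -  143, - 725/11, - 35, - 311/15,- 122/7,-159/13 , 6.63,386/3,459, 802.6, 929]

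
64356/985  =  65 + 331/985 = 65.34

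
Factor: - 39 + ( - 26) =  - 65 = - 5^1*13^1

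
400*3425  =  1370000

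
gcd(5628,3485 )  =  1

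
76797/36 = 8533/4 = 2133.25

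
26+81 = 107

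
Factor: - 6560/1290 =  - 2^4*3^( - 1)*41^1 *43^( - 1) = -656/129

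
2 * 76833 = 153666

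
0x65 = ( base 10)101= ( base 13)7A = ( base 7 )203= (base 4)1211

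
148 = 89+59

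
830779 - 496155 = 334624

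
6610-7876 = -1266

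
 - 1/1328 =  - 1 + 1327/1328= - 0.00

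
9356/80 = 116 + 19/20 = 116.95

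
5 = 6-1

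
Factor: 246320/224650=2^3*5^(- 1 )*3079^1 *4493^(-1 ) = 24632/22465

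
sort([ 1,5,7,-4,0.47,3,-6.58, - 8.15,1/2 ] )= [  -  8.15, - 6.58, - 4,0.47,1/2,1, 3, 5,7 ]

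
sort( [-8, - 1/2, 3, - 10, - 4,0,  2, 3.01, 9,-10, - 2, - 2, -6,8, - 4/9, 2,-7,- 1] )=[ - 10,  -  10, - 8, - 7, - 6 , - 4,  -  2,-2, - 1,  -  1/2, - 4/9,  0, 2, 2, 3, 3.01, 8, 9 ]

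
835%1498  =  835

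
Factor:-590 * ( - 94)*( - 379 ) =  - 21019340  =  - 2^2 * 5^1*47^1*59^1*379^1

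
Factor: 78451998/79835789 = 2^1*  3^1*11^ ( - 1)*1559^1*8387^1*7257799^( - 1)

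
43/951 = 43/951 = 0.05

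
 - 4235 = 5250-9485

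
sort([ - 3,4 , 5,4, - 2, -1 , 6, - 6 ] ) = [ - 6, - 3, - 2 , - 1 , 4,  4,5, 6]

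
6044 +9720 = 15764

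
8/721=8/721 = 0.01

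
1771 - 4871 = - 3100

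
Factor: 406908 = 2^2* 3^2*89^1*127^1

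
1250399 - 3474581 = -2224182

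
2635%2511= 124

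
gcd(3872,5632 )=352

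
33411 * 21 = 701631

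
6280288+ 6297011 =12577299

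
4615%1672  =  1271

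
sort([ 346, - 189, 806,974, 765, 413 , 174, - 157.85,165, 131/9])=[ - 189,-157.85, 131/9 , 165 , 174,346,413,  765,  806,974 ] 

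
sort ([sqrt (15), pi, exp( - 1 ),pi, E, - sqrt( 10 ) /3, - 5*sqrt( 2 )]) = [ -5*sqrt(2), - sqrt( 10 ) /3 , exp ( - 1),  E,pi, pi,sqrt (15)]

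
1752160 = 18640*94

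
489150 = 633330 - 144180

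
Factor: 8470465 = 5^1 * 29^1*58417^1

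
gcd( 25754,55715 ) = 1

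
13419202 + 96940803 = 110360005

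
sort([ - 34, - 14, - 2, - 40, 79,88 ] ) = [- 40 ,-34, - 14 , - 2,79,88]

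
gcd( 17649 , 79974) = 9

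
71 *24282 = 1724022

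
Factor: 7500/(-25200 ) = -2^( -2 )*3^( - 1 ) * 5^2 * 7^(-1) = - 25/84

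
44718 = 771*58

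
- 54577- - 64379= 9802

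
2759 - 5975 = -3216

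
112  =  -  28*( - 4 )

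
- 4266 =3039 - 7305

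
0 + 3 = 3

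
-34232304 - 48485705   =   - 82718009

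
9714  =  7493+2221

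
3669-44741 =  - 41072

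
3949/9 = 3949/9 = 438.78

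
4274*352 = 1504448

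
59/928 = 59/928 =0.06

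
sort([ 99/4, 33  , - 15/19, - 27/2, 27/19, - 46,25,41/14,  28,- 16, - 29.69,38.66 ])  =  [ - 46  , - 29.69, - 16,-27/2, -15/19 , 27/19 , 41/14,99/4,25,28,  33,  38.66 ]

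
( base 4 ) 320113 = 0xe17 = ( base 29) 48b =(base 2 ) 111000010111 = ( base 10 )3607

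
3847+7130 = 10977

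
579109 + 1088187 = 1667296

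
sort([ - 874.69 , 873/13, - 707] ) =[ - 874.69, - 707, 873/13 ]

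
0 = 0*636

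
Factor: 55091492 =2^2*17^2*47657^1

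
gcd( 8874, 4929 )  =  3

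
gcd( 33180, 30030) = 210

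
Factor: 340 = 2^2*5^1*17^1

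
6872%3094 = 684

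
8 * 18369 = 146952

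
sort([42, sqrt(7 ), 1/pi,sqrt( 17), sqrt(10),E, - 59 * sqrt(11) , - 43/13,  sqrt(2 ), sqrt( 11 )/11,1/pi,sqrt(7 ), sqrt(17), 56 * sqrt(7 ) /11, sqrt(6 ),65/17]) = [ - 59 * sqrt(11),-43/13, sqrt( 11)/11, 1/pi , 1/pi, sqrt( 2 ), sqrt (6), sqrt(7 ), sqrt(7 ), E, sqrt ( 10) , 65/17,sqrt(17), sqrt( 17), 56*sqrt(7) /11, 42 ]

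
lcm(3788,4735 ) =18940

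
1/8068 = 1/8068 = 0.00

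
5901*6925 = 40864425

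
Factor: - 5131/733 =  - 7 = - 7^1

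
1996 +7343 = 9339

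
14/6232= 7/3116 = 0.00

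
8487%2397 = 1296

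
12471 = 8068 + 4403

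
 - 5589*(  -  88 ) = 491832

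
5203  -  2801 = 2402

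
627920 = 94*6680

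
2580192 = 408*6324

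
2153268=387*5564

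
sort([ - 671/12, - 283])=[ - 283, -671/12]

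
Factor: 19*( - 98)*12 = -22344 = - 2^3*3^1* 7^2*19^1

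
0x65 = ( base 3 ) 10202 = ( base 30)3B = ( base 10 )101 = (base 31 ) 38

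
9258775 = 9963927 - 705152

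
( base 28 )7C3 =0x16c3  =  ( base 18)hhd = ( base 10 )5827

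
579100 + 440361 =1019461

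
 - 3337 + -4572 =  - 7909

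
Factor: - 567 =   -  3^4 * 7^1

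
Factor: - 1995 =  -  3^1*5^1 * 7^1*19^1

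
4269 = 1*4269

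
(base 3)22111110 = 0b1100000110011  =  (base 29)7ai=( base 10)6195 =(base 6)44403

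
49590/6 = 8265 = 8265.00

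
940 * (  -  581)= -546140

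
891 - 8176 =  - 7285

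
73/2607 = 73/2607=0.03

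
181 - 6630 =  - 6449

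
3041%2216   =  825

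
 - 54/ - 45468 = 1/842=0.00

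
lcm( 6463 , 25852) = 25852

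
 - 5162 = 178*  (-29)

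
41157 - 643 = 40514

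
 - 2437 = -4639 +2202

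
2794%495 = 319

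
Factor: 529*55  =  5^1 *11^1 * 23^2 = 29095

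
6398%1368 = 926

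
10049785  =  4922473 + 5127312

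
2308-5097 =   -  2789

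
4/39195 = 4/39195 = 0.00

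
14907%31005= 14907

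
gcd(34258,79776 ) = 2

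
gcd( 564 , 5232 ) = 12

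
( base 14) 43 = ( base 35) 1O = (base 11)54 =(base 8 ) 73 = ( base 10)59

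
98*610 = 59780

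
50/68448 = 25/34224 = 0.00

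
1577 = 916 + 661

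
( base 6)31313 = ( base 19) BD3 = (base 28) 5al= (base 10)4221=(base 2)1000001111101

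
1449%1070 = 379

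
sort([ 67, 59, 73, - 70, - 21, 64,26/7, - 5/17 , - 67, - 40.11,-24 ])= [ - 70, - 67,  -  40.11, - 24, - 21, - 5/17,26/7,59,64 , 67, 73]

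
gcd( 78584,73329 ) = 1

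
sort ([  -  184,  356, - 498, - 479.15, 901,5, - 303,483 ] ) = [ - 498 , - 479.15, - 303, - 184, 5, 356,483,901]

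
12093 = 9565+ 2528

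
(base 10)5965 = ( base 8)13515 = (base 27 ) 84p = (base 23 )B68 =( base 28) 7h1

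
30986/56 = 15493/28= 553.32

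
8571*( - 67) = -574257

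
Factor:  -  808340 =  - 2^2 * 5^1* 13^1*3109^1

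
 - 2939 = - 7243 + 4304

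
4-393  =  -389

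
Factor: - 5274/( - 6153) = 2^1 * 3^1*7^(-1 )  =  6/7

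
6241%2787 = 667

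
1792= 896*2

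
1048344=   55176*19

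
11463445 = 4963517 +6499928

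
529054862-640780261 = -111725399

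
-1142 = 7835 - 8977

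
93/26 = 3 + 15/26 = 3.58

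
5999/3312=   1 + 2687/3312 = 1.81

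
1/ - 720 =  - 1/720 = -0.00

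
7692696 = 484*15894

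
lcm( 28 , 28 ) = 28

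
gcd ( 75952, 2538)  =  94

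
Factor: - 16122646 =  - 2^1  *8061323^1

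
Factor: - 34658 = - 2^1*13^1 * 31^1*43^1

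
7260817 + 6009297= 13270114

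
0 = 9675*0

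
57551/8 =57551/8 = 7193.88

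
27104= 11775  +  15329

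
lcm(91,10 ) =910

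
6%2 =0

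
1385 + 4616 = 6001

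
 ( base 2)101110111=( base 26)EB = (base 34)B1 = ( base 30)cf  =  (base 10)375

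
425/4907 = 425/4907 =0.09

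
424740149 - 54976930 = 369763219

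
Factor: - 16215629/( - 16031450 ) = 2^( -1)*5^( - 2 )*83^ (  -  1)*2281^1*3863^( - 1)*7109^1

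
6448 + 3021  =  9469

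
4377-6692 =-2315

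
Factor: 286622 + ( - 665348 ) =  - 378726 = - 2^1*3^1 *17^1*47^1*79^1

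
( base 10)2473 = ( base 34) 24P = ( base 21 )5CG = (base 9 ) 3347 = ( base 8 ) 4651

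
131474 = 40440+91034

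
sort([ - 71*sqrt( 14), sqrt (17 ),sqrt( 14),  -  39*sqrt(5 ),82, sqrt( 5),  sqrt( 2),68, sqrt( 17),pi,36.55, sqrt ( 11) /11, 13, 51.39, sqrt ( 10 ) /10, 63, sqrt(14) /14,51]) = [ -71*sqrt( 14), - 39*sqrt (5),  sqrt( 14) /14, sqrt (11) /11, sqrt( 10)/10,sqrt( 2),  sqrt( 5), pi, sqrt( 14), sqrt( 17 ), sqrt(17),13, 36.55,51, 51.39,63, 68,82]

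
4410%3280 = 1130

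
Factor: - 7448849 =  -23^2*14081^1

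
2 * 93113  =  186226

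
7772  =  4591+3181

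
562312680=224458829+337853851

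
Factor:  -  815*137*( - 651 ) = 3^1*5^1*7^1 * 31^1*137^1*163^1 = 72687405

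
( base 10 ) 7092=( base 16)1BB4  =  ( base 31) 7BO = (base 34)64K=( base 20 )HEC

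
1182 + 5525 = 6707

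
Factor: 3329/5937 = 3^( - 1 )*1979^ ( - 1)*3329^1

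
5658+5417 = 11075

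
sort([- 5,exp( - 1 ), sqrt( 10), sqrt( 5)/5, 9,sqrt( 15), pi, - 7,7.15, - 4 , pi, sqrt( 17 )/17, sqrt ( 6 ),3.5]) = [ - 7, - 5, - 4, sqrt( 17)/17, exp( - 1), sqrt( 5 )/5, sqrt(6 ), pi, pi , sqrt(10 ), 3.5,sqrt( 15), 7.15, 9 ]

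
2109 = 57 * 37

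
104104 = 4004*26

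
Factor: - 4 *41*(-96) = 15744  =  2^7*3^1*41^1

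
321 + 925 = 1246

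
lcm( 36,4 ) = 36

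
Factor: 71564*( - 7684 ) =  - 2^4*17^1*113^1*17891^1 = -549897776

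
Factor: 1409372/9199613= 2^2*463^1*761^1*1031^ (  -  1 )*8923^( - 1 ) 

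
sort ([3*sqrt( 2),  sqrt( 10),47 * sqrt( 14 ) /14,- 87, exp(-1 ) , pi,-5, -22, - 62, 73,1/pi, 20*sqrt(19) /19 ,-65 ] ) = [-87, - 65, - 62,  -  22,  -  5 , 1/pi,exp( - 1),pi, sqrt(10 ), 3 * sqrt( 2),20  *sqrt( 19 ) /19, 47*sqrt( 14)/14 , 73] 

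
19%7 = 5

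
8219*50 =410950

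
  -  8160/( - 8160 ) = 1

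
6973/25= 6973/25 = 278.92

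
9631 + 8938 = 18569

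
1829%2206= 1829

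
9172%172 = 56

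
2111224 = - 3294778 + 5406002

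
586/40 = 293/20 = 14.65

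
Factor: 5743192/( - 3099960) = -3^(  -  2 )*5^( - 1)*7^4*13^1*23^1*79^( - 1 )*109^( - 1) = - 717899/387495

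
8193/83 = 8193/83 = 98.71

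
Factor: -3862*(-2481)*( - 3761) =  - 2^1*3^1*827^1*1931^1*3761^1 = - 36036480342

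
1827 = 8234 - 6407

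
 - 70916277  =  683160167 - 754076444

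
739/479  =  739/479 = 1.54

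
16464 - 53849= - 37385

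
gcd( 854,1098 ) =122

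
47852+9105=56957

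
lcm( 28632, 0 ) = 0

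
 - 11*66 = -726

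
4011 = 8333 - 4322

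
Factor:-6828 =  - 2^2*3^1*569^1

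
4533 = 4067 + 466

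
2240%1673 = 567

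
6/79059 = 2/26353 = 0.00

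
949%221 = 65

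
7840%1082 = 266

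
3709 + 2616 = 6325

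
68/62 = 34/31 = 1.10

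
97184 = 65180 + 32004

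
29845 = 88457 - 58612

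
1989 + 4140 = 6129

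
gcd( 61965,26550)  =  45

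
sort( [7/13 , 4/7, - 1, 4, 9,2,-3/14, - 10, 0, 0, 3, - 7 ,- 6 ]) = [ - 10, - 7, - 6, - 1, - 3/14, 0,0,7/13, 4/7,  2, 3,4 , 9 ]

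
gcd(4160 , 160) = 160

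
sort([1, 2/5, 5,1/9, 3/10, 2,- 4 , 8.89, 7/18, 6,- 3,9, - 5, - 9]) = [ - 9,-5, - 4, - 3, 1/9, 3/10,7/18, 2/5, 1, 2,5, 6 , 8.89, 9 ]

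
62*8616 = 534192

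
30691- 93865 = -63174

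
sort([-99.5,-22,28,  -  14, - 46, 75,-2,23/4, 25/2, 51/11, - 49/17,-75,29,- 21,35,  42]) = [ - 99.5, - 75, - 46, - 22,  -  21,-14,-49/17,  -  2,51/11,23/4 , 25/2 , 28, 29, 35, 42, 75]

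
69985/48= 69985/48 =1458.02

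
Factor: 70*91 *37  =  235690 = 2^1*5^1*7^2*13^1 * 37^1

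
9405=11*855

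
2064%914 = 236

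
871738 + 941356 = 1813094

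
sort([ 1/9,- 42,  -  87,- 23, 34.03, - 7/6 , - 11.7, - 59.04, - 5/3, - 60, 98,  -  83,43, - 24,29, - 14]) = [ - 87, - 83, - 60, - 59.04, - 42,-24, - 23, - 14, - 11.7, - 5/3,-7/6, 1/9,29,  34.03, 43,  98] 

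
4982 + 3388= 8370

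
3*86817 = 260451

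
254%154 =100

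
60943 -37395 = 23548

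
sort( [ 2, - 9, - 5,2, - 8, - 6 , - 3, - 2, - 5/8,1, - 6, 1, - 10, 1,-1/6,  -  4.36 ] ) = [ - 10,-9, - 8, - 6,  -  6,  -  5, - 4.36, - 3, - 2, - 5/8, - 1/6,1, 1, 1, 2,2]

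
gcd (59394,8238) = 6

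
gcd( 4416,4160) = 64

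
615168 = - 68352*( - 9) 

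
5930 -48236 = -42306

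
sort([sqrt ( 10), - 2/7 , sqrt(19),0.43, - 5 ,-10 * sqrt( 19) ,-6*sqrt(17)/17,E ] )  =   [ - 10 * sqrt (19),  -  5, - 6*sqrt ( 17)/17,-2/7,0.43, E , sqrt( 10 ), sqrt( 19 ) ] 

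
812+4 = 816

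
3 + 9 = 12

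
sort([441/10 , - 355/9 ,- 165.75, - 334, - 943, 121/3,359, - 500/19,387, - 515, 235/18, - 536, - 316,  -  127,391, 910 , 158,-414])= [ - 943, - 536 , - 515, - 414 , - 334, - 316,- 165.75, - 127,- 355/9, - 500/19 , 235/18,  121/3,441/10 , 158, 359,387, 391,  910]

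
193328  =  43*4496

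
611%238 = 135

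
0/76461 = 0 = 0.00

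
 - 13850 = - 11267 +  - 2583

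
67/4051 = 67/4051 =0.02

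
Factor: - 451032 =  - 2^3 * 3^1*18793^1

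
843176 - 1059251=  - 216075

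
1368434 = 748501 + 619933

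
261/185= 1 + 76/185 = 1.41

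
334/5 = 66 + 4/5 = 66.80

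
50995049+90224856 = 141219905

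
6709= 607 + 6102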